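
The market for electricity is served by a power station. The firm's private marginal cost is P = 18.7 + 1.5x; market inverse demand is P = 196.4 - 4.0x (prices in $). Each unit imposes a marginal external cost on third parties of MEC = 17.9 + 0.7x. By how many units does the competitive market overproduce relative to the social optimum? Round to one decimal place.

6.5 units

Market equilibrium (private): 18.7 + 1.5x = 196.4 - 4.0x → x_m = 32.3091.
Social marginal cost = private MC + MEC = 36.6 + 2.2x.
Set SMC = demand: 36.6 + 2.2x = 196.4 - 4.0x → x* = 25.7742.
Gap = |32.3091 − 25.7742| = 6.5349.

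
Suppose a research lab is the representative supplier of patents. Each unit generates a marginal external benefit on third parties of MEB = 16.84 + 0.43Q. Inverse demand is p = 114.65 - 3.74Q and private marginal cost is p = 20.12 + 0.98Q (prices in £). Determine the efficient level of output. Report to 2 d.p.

Q* = 25.96

Social marginal cost = private MC − MEB = 3.28 + 0.55Q.
Set SMC = demand: 3.28 + 0.55Q = 114.65 - 3.74Q → Q* = 25.9604.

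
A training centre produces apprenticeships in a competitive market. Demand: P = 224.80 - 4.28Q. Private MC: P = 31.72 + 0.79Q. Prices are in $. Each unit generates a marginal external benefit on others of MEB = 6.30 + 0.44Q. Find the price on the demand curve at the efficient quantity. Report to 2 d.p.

Social marginal cost = private MC − MEB = 25.42 + 0.35Q.
Set SMC = demand: 25.42 + 0.35Q = 224.80 - 4.28Q → Q* = 43.0626.
Consumer price on the demand curve at Q*: 224.80 − 4.28×43.0626 = 40.4921.

P = $40.49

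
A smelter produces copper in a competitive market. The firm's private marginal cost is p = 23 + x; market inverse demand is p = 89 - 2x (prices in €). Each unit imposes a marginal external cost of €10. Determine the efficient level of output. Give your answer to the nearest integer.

x* = 19

Social marginal cost = private MC + MEC = 33 + x.
Set SMC = demand: 33 + x = 89 - 2x → x* = 18.6667.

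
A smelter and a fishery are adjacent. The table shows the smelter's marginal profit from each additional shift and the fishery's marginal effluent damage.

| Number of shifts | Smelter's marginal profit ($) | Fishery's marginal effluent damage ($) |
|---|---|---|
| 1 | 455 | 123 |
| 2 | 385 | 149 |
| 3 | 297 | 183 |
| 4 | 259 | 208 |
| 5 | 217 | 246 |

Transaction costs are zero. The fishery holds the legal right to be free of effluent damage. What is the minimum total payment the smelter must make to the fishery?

Efficient level: marginal profit ≥ marginal effluent damage through level 4, so k* = 4.
With the fishery holding the right, the smelter must at least compensate total damage at k*: 123 + 149 + 183 + 208 = 663.

$663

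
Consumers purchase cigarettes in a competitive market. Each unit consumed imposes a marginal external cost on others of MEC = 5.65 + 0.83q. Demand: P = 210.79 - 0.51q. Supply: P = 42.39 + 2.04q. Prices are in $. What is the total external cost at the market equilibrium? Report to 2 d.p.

Market equilibrium (private): 42.39 + 2.04q = 210.79 - 0.51q → q_m = 66.0392.
Total external cost = ∫₀^{q_m} (5.65 + 0.83q) dq = 5.65×66.0392 + ½×0.83×66.0392² = 2183.0095.

$2183.01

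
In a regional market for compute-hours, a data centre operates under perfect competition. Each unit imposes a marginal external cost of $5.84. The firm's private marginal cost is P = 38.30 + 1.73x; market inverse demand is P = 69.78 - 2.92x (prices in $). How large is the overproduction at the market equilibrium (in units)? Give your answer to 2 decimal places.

Market equilibrium (private): 38.30 + 1.73x = 69.78 - 2.92x → x_m = 6.7699.
Social marginal cost = private MC + MEC = 44.14 + 1.73x.
Set SMC = demand: 44.14 + 1.73x = 69.78 - 2.92x → x* = 5.5140.
Gap = |6.7699 − 5.5140| = 1.2559.

1.26 units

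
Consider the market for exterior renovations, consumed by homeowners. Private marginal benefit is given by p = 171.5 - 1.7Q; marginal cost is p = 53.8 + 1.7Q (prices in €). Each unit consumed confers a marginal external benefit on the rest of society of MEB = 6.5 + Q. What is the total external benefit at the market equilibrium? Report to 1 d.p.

€824.2

Market equilibrium (private): 53.8 + 1.7Q = 171.5 - 1.7Q → Q_m = 34.6176.
Total external benefit = ∫₀^{Q_m} (6.5 + 1.0Q) dQ = 6.5×34.6176 + ½×1.0×34.6176² = 824.2035.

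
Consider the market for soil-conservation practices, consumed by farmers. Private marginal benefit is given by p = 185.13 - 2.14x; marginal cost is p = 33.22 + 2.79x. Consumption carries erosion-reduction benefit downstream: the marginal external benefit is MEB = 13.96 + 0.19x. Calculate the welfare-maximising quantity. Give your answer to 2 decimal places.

x* = 34.99

Social marginal benefit = demand + MEB = 199.09 - 1.95x.
Set SMB = MC: 199.09 - 1.95x = 33.22 + 2.79x → x* = 34.9937.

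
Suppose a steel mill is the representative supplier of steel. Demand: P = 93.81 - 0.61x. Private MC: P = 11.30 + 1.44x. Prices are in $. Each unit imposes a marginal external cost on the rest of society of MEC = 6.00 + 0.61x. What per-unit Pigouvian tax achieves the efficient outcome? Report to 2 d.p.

tax = $23.55 per unit

Social marginal cost = private MC + MEC = 17.30 + 2.05x.
Set SMC = demand: 17.30 + 2.05x = 93.81 - 0.61x → x* = 28.7632.
The Pigouvian tax equals MEC at x*: 6.00 + 0.61×28.7632 = 23.5456.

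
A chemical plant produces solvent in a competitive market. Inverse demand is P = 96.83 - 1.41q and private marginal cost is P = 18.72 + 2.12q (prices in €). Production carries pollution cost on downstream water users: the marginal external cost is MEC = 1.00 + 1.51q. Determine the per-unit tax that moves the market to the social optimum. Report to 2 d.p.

Social marginal cost = private MC + MEC = 19.72 + 3.63q.
Set SMC = demand: 19.72 + 3.63q = 96.83 - 1.41q → q* = 15.2996.
The Pigouvian tax equals MEC at q*: 1.00 + 1.51×15.2996 = 24.1024.

tax = €24.10 per unit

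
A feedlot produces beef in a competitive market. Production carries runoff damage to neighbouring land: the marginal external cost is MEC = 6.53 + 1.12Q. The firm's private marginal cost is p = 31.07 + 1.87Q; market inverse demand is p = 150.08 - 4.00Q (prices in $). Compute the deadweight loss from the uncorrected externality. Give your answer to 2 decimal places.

DWL = $61.15

Market equilibrium (private): 31.07 + 1.87Q = 150.08 - 4.00Q → Q_m = 20.2743.
Social marginal cost = private MC + MEC = 37.60 + 2.99Q.
Set SMC = demand: 37.60 + 2.99Q = 150.08 - 4.00Q → Q* = 16.0916.
The welfare-loss triangle has base |Q_m − Q*| and height MEC(Q_m) (the vertical gap between SMC and demand is zero at Q* and MEC at Q_m).
DWL = ½ × 4.1827 × 29.2372 = 61.1452.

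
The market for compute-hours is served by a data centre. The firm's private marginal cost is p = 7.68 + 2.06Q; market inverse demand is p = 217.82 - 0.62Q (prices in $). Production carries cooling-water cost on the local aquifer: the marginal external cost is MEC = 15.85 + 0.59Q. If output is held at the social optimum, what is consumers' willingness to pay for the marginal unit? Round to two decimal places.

Social marginal cost = private MC + MEC = 23.53 + 2.65Q.
Set SMC = demand: 23.53 + 2.65Q = 217.82 - 0.62Q → Q* = 59.4159.
Consumer price on the demand curve at Q*: 217.82 − 0.62×59.4159 = 180.9821.

P = $180.98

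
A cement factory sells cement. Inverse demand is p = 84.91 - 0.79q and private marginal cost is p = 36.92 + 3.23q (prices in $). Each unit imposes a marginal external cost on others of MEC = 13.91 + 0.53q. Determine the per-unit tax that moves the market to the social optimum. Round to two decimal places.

tax = $17.88 per unit

Social marginal cost = private MC + MEC = 50.83 + 3.76q.
Set SMC = demand: 50.83 + 3.76q = 84.91 - 0.79q → q* = 7.4901.
The Pigouvian tax equals MEC at q*: 13.91 + 0.53×7.4901 = 17.8798.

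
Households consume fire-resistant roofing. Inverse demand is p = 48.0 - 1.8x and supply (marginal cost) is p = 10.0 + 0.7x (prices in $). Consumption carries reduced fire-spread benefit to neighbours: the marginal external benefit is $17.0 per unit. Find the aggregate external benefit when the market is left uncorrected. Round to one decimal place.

$258.4

Market equilibrium (private): 10.0 + 0.7x = 48.0 - 1.8x → x_m = 15.2000.
Total external benefit = MEB × x_m = 17.0 × 15.2000 = 258.4000.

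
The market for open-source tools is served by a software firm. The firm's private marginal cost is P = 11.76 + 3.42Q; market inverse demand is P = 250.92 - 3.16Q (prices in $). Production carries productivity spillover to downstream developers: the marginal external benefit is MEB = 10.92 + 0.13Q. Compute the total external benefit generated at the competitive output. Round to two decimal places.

$482.77

Market equilibrium (private): 11.76 + 3.42Q = 250.92 - 3.16Q → Q_m = 36.3465.
Total external benefit = ∫₀^{Q_m} (10.92 + 0.13Q) dQ = 10.92×36.3465 + ½×0.13×36.3465² = 482.7732.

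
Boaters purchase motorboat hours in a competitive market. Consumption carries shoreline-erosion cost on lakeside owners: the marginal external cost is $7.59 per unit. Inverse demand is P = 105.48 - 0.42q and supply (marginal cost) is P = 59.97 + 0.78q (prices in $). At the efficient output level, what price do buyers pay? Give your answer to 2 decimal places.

Social marginal benefit = demand − MEC = 97.89 - 0.42q.
Set SMB = MC: 97.89 - 0.42q = 59.97 + 0.78q → q* = 31.6000.
Consumer price on the demand curve at q*: 105.48 − 0.42×31.6000 = 92.2080.

P = $92.21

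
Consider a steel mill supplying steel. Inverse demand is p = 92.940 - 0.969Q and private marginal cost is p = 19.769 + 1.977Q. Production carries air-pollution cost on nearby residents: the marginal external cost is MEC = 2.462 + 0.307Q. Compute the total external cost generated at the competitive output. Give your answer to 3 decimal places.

155.843

Market equilibrium (private): 19.769 + 1.977Q = 92.940 - 0.969Q → Q_m = 24.8374.
Total external cost = ∫₀^{Q_m} (2.462 + 0.307Q) dQ = 2.462×24.8374 + ½×0.307×24.8374² = 155.8433.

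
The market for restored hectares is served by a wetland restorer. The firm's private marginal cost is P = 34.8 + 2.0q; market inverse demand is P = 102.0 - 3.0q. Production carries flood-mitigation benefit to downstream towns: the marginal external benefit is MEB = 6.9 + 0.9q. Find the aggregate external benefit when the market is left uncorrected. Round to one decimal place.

Market equilibrium (private): 34.8 + 2.0q = 102.0 - 3.0q → q_m = 13.4400.
Total external benefit = ∫₀^{q_m} (6.9 + 0.9q) dq = 6.9×13.4400 + ½×0.9×13.4400² = 174.0211.

174.0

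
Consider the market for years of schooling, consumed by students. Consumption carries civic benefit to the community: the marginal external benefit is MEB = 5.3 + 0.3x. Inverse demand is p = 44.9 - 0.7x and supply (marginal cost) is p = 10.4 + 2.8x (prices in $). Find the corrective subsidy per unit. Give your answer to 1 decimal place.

subsidy = $9.0 per unit

Social marginal benefit = demand + MEB = 50.2 - 0.4x.
Set SMB = MC: 50.2 - 0.4x = 10.4 + 2.8x → x* = 12.4375.
The Pigouvian subsidy equals MEB at x*: 5.3 + 0.3×12.4375 = 9.0313.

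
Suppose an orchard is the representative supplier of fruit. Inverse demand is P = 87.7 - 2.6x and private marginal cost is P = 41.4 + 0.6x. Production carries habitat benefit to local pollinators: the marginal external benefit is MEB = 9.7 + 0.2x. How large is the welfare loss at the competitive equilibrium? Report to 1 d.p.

Market equilibrium (private): 41.4 + 0.6x = 87.7 - 2.6x → x_m = 14.4688.
Social marginal cost = private MC − MEB = 31.7 + 0.4x.
Set SMC = demand: 31.7 + 0.4x = 87.7 - 2.6x → x* = 18.6667.
Height of the DWL triangle at x_m is demand(x_m) − SMC(x_m) = MEB(x_m) = 12.5938.
DWL = ½ × 4.1979 × 12.5938 = 26.4338.

DWL = 26.4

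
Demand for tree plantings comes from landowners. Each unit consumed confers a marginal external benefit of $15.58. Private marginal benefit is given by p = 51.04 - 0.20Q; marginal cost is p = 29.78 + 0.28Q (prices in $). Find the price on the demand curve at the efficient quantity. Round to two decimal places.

Social marginal benefit = demand + MEB = 66.62 - 0.20Q.
Set SMB = MC: 66.62 - 0.20Q = 29.78 + 0.28Q → Q* = 76.7500.
Consumer price on the demand curve at Q*: 51.04 − 0.20×76.7500 = 35.6900.

P = $35.69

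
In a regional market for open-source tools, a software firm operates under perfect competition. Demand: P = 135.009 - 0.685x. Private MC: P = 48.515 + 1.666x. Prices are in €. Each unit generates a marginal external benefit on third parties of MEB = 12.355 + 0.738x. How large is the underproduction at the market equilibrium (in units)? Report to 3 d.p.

24.492 units

Market equilibrium (private): 48.515 + 1.666x = 135.009 - 0.685x → x_m = 36.7903.
Social marginal cost = private MC − MEB = 36.160 + 0.928x.
Set SMC = demand: 36.160 + 0.928x = 135.009 - 0.685x → x* = 61.2827.
Gap = |36.7903 − 61.2827| = 24.4924.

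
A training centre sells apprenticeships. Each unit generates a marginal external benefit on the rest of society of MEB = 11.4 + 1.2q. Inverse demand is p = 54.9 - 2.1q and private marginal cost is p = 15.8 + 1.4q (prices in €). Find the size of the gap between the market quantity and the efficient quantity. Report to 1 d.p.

Market equilibrium (private): 15.8 + 1.4q = 54.9 - 2.1q → q_m = 11.1714.
Social marginal cost = private MC − MEB = 4.4 + 0.2q.
Set SMC = demand: 4.4 + 0.2q = 54.9 - 2.1q → q* = 21.9565.
Gap = |11.1714 − 21.9565| = 10.7851.

10.8 units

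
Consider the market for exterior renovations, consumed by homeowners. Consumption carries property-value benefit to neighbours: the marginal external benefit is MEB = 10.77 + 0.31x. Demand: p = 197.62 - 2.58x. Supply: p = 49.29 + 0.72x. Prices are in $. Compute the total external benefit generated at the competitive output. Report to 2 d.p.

$797.25

Market equilibrium (private): 49.29 + 0.72x = 197.62 - 2.58x → x_m = 44.9485.
Total external benefit = ∫₀^{x_m} (10.77 + 0.31x) dx = 10.77×44.9485 + ½×0.31×44.9485² = 797.2523.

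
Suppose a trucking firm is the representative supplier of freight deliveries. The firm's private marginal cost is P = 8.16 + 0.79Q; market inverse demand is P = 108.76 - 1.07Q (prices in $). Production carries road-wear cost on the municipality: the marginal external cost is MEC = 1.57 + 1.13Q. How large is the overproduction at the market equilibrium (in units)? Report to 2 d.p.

20.97 units

Market equilibrium (private): 8.16 + 0.79Q = 108.76 - 1.07Q → Q_m = 54.0860.
Social marginal cost = private MC + MEC = 9.73 + 1.92Q.
Set SMC = demand: 9.73 + 1.92Q = 108.76 - 1.07Q → Q* = 33.1204.
Gap = |54.0860 − 33.1204| = 20.9656.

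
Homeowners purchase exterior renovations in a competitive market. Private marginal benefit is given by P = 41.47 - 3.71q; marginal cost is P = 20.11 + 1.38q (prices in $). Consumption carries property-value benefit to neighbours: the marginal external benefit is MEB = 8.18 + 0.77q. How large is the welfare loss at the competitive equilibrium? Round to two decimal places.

DWL = $15.07

Market equilibrium (private): 20.11 + 1.38q = 41.47 - 3.71q → q_m = 4.1965.
Social marginal benefit = demand + MEB = 49.65 - 2.94q.
Set SMB = MC: 49.65 - 2.94q = 20.11 + 1.38q → q* = 6.8380.
Height of the DWL triangle at q_m is SMB(q_m) − MC(q_m) = MEB(q_m) = 11.4113.
DWL = ½ × 2.6415 × 11.4113 = 15.0715.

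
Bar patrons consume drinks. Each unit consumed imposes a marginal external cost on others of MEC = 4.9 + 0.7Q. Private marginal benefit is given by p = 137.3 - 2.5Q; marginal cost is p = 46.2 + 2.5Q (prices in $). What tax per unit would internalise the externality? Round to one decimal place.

Social marginal benefit = demand − MEC = 132.4 - 3.2Q.
Set SMB = MC: 132.4 - 3.2Q = 46.2 + 2.5Q → Q* = 15.1228.
The Pigouvian tax equals MEC at Q*: 4.9 + 0.7×15.1228 = 15.4860.

tax = $15.5 per unit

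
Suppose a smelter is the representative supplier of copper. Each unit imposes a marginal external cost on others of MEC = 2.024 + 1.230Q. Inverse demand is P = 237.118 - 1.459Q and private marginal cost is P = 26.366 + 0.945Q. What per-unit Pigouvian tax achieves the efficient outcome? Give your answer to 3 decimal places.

Social marginal cost = private MC + MEC = 28.390 + 2.175Q.
Set SMC = demand: 28.390 + 2.175Q = 237.118 - 1.459Q → Q* = 57.4375.
The Pigouvian tax equals MEC at Q*: 2.024 + 1.230×57.4375 = 72.6721.

tax = 72.672 per unit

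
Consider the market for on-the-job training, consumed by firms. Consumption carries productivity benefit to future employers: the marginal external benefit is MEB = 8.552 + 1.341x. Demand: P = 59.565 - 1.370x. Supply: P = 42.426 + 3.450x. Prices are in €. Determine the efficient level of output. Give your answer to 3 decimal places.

x* = 7.385

Social marginal benefit = demand + MEB = 68.117 - 0.029x.
Set SMB = MC: 68.117 - 0.029x = 42.426 + 3.450x → x* = 7.3846.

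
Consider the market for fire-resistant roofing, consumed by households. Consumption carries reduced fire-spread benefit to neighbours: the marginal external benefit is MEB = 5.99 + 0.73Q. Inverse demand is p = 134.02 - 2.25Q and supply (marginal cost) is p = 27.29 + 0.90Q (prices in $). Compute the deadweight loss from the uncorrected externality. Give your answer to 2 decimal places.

Market equilibrium (private): 27.29 + 0.90Q = 134.02 - 2.25Q → Q_m = 33.8825.
Social marginal benefit = demand + MEB = 140.01 - 1.52Q.
Set SMB = MC: 140.01 - 1.52Q = 27.29 + 0.90Q → Q* = 46.5785.
Height of the DWL triangle at Q_m is SMB(Q_m) − MC(Q_m) = MEB(Q_m) = 30.7243.
DWL = ½ × 12.6960 × 30.7243 = 195.0379.

DWL = $195.04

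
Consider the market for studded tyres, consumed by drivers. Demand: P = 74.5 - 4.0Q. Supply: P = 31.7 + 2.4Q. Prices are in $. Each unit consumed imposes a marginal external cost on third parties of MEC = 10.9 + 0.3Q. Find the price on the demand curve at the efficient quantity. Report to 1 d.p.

Social marginal benefit = demand − MEC = 63.6 - 4.3Q.
Set SMB = MC: 63.6 - 4.3Q = 31.7 + 2.4Q → Q* = 4.7612.
Consumer price on the demand curve at Q*: 74.5 − 4.0×4.7612 = 55.4552.

P = $55.5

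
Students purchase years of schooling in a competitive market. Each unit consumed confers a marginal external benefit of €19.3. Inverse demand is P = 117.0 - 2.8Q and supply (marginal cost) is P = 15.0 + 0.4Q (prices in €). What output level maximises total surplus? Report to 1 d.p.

Social marginal benefit = demand + MEB = 136.3 - 2.8Q.
Set SMB = MC: 136.3 - 2.8Q = 15.0 + 0.4Q → Q* = 37.9063.

Q* = 37.9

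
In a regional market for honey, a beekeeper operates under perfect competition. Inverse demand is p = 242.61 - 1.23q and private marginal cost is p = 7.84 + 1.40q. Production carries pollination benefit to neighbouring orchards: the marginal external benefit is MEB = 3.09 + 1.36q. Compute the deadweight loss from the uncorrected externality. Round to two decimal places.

DWL = 6101.67

Market equilibrium (private): 7.84 + 1.40q = 242.61 - 1.23q → q_m = 89.2662.
Social marginal cost = private MC − MEB = 4.75 + 0.04q.
Set SMC = demand: 4.75 + 0.04q = 242.61 - 1.23q → q* = 187.2913.
The welfare-loss triangle has base |q_m − q*| and height MEB(q_m) (the vertical gap between SMC and demand is zero at q* and MEB at q_m).
DWL = ½ × 98.0251 × 124.4920 = 6101.6704.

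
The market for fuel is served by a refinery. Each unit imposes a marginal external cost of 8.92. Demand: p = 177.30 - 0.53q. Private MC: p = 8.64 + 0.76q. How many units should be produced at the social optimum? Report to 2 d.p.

Social marginal cost = private MC + MEC = 17.56 + 0.76q.
Set SMC = demand: 17.56 + 0.76q = 177.30 - 0.53q → q* = 123.8295.

q* = 123.83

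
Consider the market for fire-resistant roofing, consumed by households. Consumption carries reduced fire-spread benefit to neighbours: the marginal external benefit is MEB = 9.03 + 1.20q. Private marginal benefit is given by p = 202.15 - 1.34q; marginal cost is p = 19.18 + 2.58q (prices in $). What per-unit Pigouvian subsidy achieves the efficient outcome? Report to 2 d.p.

Social marginal benefit = demand + MEB = 211.18 - 0.14q.
Set SMB = MC: 211.18 - 0.14q = 19.18 + 2.58q → q* = 70.5882.
The Pigouvian subsidy equals MEB at q*: 9.03 + 1.20×70.5882 = 93.7358.

subsidy = $93.74 per unit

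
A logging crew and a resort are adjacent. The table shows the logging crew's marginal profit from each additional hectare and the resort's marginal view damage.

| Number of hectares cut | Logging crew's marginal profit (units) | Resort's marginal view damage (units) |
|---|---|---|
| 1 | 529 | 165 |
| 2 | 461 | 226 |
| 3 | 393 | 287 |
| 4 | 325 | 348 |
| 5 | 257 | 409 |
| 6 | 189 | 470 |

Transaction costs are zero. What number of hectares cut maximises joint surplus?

Bargaining reaches the level where marginal profit last exceeds marginal view damage.
That holds through level 3 (393 ≥ 287) but not at 4 (325 < 348).

3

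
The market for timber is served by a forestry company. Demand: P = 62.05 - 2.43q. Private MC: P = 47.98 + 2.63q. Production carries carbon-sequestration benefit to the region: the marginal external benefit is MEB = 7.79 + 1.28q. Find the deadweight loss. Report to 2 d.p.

DWL = 17.04

Market equilibrium (private): 47.98 + 2.63q = 62.05 - 2.43q → q_m = 2.7806.
Social marginal cost = private MC − MEB = 40.19 + 1.35q.
Set SMC = demand: 40.19 + 1.35q = 62.05 - 2.43q → q* = 5.7831.
The welfare-loss triangle has base |q_m − q*| and height MEB(q_m) (the vertical gap between SMC and demand is zero at q* and MEB at q_m).
DWL = ½ × 3.0025 × 11.3492 = 17.0380.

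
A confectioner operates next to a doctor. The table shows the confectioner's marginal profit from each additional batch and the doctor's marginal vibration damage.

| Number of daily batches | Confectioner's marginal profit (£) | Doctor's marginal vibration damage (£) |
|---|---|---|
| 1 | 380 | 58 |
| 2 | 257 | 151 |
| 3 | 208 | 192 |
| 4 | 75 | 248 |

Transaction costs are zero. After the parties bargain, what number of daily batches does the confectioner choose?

3

Bargaining reaches the level where marginal profit last exceeds marginal vibration damage.
That holds through level 3 (208 ≥ 192) but not at 4 (75 < 248).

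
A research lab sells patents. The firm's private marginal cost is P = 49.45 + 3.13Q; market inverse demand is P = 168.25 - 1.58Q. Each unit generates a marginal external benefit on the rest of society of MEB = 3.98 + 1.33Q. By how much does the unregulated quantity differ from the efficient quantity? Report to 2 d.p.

11.10 units

Market equilibrium (private): 49.45 + 3.13Q = 168.25 - 1.58Q → Q_m = 25.2229.
Social marginal cost = private MC − MEB = 45.47 + 1.80Q.
Set SMC = demand: 45.47 + 1.80Q = 168.25 - 1.58Q → Q* = 36.3254.
Gap = |25.2229 − 36.3254| = 11.1025.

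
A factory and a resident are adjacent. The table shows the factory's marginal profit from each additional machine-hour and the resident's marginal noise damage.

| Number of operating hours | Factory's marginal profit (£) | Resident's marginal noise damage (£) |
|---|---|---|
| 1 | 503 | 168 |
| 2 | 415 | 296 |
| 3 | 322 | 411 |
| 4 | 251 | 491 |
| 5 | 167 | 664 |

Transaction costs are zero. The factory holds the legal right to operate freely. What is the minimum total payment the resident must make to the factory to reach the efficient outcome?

Left alone the factory would choose level 5 (marginal profit stays positive).
Efficient level: k* = 2 (marginal profit ≥ marginal noise damage through 2).
The resident must at least cover the factory's forgone profit from cutting 5→2: 322 + 251 + 167 = 740.

£740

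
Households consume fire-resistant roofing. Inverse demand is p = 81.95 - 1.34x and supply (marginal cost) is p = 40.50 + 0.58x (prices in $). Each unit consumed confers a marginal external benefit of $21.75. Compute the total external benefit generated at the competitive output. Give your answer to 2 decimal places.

$469.55

Market equilibrium (private): 40.50 + 0.58x = 81.95 - 1.34x → x_m = 21.5885.
Total external benefit = MEB × x_m = 21.75 × 21.5885 = 469.5499.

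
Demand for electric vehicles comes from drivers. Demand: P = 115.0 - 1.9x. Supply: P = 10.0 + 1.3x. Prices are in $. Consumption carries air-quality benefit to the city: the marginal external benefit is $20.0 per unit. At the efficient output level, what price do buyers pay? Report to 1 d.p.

Social marginal benefit = demand + MEB = 135.0 - 1.9x.
Set SMB = MC: 135.0 - 1.9x = 10.0 + 1.3x → x* = 39.0625.
Consumer price on the demand curve at x*: 115.0 − 1.9×39.0625 = 40.7813.

P = $40.8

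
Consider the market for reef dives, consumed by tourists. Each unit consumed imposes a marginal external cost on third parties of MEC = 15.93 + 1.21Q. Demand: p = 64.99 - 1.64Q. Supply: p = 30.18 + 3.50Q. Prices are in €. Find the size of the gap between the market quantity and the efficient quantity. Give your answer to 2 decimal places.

Market equilibrium (private): 30.18 + 3.50Q = 64.99 - 1.64Q → Q_m = 6.7724.
Social marginal benefit = demand − MEC = 49.06 - 2.85Q.
Set SMB = MC: 49.06 - 2.85Q = 30.18 + 3.50Q → Q* = 2.9732.
Gap = |6.7724 − 2.9732| = 3.7992.

3.80 units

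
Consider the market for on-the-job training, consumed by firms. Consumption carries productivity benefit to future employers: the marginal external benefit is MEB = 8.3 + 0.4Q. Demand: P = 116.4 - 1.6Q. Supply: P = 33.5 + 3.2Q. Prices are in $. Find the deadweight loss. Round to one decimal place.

DWL = $26.3

Market equilibrium (private): 33.5 + 3.2Q = 116.4 - 1.6Q → Q_m = 17.2708.
Social marginal benefit = demand + MEB = 124.7 - 1.2Q.
Set SMB = MC: 124.7 - 1.2Q = 33.5 + 3.2Q → Q* = 20.7273.
The welfare-loss triangle has base |Q_m − Q*| and height MEB(Q_m) (the vertical gap between SMB and MC is zero at Q* and MEB at Q_m).
DWL = ½ × 3.4565 × 15.2083 = 26.2837.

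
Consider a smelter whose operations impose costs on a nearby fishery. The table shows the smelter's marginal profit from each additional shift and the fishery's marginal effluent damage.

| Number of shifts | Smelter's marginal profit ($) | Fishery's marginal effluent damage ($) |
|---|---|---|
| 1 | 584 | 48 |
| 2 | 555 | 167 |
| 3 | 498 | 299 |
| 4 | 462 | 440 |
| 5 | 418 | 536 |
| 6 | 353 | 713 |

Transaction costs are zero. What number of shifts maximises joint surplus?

Bargaining reaches the level where marginal profit last exceeds marginal effluent damage.
That holds through level 4 (462 ≥ 440) but not at 5 (418 < 536).

4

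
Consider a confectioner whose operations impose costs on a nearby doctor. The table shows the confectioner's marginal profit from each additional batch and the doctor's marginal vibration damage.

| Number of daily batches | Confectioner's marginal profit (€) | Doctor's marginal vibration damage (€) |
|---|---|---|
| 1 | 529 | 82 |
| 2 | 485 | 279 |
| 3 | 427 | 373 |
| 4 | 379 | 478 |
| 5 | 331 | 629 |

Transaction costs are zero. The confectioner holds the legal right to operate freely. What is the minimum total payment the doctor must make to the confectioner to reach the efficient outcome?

Left alone the confectioner would choose level 5 (marginal profit stays positive).
Efficient level: k* = 3 (marginal profit ≥ marginal vibration damage through 3).
The doctor must at least cover the confectioner's forgone profit from cutting 5→3: 379 + 331 = 710.

€710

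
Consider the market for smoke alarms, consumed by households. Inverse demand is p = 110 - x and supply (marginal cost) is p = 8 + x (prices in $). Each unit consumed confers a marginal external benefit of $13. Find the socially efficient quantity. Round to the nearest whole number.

Social marginal benefit = demand + MEB = 123 - x.
Set SMB = MC: 123 - x = 8 + x → x* = 57.5000.

x* = 58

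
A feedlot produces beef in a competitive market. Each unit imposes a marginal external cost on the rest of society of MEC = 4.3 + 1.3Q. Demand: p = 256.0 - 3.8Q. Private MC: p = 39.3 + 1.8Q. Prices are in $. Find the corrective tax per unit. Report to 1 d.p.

tax = $44.3 per unit

Social marginal cost = private MC + MEC = 43.6 + 3.1Q.
Set SMC = demand: 43.6 + 3.1Q = 256.0 - 3.8Q → Q* = 30.7826.
The Pigouvian tax equals MEC at Q*: 4.3 + 1.3×30.7826 = 44.3174.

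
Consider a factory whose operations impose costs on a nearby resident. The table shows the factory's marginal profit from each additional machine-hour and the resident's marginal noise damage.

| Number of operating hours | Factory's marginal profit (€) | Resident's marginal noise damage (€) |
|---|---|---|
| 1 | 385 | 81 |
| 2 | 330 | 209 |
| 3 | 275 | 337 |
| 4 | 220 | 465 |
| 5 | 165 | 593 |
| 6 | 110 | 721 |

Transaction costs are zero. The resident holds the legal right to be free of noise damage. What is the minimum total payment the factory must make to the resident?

€290

Efficient level: marginal profit ≥ marginal noise damage through level 2, so k* = 2.
With the resident holding the right, the factory must at least compensate total damage at k*: 81 + 209 = 290.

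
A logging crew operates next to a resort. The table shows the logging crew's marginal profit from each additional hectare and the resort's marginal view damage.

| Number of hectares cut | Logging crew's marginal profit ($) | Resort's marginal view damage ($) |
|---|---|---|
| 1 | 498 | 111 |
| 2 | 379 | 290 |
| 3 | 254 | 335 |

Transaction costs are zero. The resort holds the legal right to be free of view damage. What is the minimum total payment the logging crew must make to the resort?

$401

Efficient level: marginal profit ≥ marginal view damage through level 2, so k* = 2.
With the resort holding the right, the logging crew must at least compensate total damage at k*: 111 + 290 = 401.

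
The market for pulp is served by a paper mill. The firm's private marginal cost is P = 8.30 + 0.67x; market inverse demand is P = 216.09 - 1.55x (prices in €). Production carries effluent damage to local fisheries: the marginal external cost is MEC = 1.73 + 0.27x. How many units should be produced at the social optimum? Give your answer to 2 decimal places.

x* = 82.76

Social marginal cost = private MC + MEC = 10.03 + 0.94x.
Set SMC = demand: 10.03 + 0.94x = 216.09 - 1.55x → x* = 82.7550.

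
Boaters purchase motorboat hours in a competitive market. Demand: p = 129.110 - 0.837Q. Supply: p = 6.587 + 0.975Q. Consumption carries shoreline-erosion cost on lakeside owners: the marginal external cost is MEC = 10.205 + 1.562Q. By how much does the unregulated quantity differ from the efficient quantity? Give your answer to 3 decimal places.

Market equilibrium (private): 6.587 + 0.975Q = 129.110 - 0.837Q → Q_m = 67.6175.
Social marginal benefit = demand − MEC = 118.905 - 2.399Q.
Set SMB = MC: 118.905 - 2.399Q = 6.587 + 0.975Q → Q* = 33.2893.
Gap = |67.6175 − 33.2893| = 34.3282.

34.328 units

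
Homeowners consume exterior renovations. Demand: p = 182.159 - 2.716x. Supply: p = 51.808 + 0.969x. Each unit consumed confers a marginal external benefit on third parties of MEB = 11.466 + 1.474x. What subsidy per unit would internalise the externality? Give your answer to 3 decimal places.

subsidy = 106.011 per unit

Social marginal benefit = demand + MEB = 193.625 - 1.242x.
Set SMB = MC: 193.625 - 1.242x = 51.808 + 0.969x → x* = 64.1416.
The Pigouvian subsidy equals MEB at x*: 11.466 + 1.474×64.1416 = 106.0107.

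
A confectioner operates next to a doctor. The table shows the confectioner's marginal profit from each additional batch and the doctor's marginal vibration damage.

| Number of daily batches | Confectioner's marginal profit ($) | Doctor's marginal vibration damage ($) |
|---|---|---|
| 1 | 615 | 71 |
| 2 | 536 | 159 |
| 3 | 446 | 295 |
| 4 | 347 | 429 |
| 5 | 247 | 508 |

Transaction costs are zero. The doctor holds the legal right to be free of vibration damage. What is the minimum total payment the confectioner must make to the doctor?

Efficient level: marginal profit ≥ marginal vibration damage through level 3, so k* = 3.
With the doctor holding the right, the confectioner must at least compensate total damage at k*: 71 + 159 + 295 = 525.

$525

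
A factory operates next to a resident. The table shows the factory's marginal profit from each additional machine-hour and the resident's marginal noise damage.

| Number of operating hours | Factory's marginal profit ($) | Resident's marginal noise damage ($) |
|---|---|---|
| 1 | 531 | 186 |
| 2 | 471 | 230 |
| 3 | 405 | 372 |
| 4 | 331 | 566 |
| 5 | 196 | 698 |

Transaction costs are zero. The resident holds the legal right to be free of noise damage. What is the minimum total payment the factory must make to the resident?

$788

Efficient level: marginal profit ≥ marginal noise damage through level 3, so k* = 3.
With the resident holding the right, the factory must at least compensate total damage at k*: 186 + 230 + 372 = 788.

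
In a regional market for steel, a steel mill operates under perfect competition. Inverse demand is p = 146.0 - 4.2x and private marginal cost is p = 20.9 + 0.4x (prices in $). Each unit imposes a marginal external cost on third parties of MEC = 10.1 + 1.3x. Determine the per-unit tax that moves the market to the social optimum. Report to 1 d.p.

tax = $35.4 per unit

Social marginal cost = private MC + MEC = 31.0 + 1.7x.
Set SMC = demand: 31.0 + 1.7x = 146.0 - 4.2x → x* = 19.4915.
The Pigouvian tax equals MEC at x*: 10.1 + 1.3×19.4915 = 35.4390.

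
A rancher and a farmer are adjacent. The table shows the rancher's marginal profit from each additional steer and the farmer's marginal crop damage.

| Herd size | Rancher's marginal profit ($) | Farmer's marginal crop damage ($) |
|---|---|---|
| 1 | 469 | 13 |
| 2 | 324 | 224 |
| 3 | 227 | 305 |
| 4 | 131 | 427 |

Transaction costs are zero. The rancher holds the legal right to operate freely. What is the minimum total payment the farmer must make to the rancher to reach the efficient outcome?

Left alone the rancher would choose level 4 (marginal profit stays positive).
Efficient level: k* = 2 (marginal profit ≥ marginal crop damage through 2).
The farmer must at least cover the rancher's forgone profit from cutting 4→2: 227 + 131 = 358.

$358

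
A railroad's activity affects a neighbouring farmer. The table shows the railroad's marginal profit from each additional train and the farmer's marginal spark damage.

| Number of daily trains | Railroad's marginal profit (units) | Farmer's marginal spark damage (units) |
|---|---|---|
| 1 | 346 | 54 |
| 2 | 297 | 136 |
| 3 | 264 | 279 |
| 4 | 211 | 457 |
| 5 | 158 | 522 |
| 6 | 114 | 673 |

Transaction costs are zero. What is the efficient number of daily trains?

Bargaining reaches the level where marginal profit last exceeds marginal spark damage.
That holds through level 2 (297 ≥ 136) but not at 3 (264 < 279).

2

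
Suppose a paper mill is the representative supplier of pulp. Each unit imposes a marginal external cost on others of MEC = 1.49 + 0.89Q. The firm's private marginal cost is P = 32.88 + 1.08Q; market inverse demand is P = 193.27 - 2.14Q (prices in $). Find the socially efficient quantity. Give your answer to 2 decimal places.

Social marginal cost = private MC + MEC = 34.37 + 1.97Q.
Set SMC = demand: 34.37 + 1.97Q = 193.27 - 2.14Q → Q* = 38.6618.

Q* = 38.66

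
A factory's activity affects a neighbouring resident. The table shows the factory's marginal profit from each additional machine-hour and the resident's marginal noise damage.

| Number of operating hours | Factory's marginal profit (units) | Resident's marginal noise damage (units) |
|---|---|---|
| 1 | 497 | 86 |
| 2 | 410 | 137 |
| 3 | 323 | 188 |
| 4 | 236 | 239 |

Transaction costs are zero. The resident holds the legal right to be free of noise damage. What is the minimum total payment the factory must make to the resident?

411

Efficient level: marginal profit ≥ marginal noise damage through level 3, so k* = 3.
With the resident holding the right, the factory must at least compensate total damage at k*: 86 + 137 + 188 = 411.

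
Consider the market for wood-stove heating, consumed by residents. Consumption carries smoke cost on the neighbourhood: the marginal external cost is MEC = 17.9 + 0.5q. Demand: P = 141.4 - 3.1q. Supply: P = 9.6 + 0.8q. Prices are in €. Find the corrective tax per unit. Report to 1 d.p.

Social marginal benefit = demand − MEC = 123.5 - 3.6q.
Set SMB = MC: 123.5 - 3.6q = 9.6 + 0.8q → q* = 25.8864.
The Pigouvian tax equals MEC at q*: 17.9 + 0.5×25.8864 = 30.8432.

tax = €30.8 per unit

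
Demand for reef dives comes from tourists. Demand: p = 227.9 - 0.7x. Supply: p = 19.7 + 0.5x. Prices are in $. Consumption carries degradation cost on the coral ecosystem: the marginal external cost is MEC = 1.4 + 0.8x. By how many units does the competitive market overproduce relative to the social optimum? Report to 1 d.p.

Market equilibrium (private): 19.7 + 0.5x = 227.9 - 0.7x → x_m = 173.5000.
Social marginal benefit = demand − MEC = 226.5 - 1.5x.
Set SMB = MC: 226.5 - 1.5x = 19.7 + 0.5x → x* = 103.4000.
Gap = |173.5000 − 103.4000| = 70.1000.

70.1 units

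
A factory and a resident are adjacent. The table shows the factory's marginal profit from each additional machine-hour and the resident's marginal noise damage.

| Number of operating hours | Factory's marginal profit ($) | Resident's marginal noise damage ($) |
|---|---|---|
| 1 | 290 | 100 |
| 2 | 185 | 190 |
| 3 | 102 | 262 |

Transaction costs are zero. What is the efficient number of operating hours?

1

Bargaining reaches the level where marginal profit last exceeds marginal noise damage.
That holds through level 1 (290 ≥ 100) but not at 2 (185 < 190).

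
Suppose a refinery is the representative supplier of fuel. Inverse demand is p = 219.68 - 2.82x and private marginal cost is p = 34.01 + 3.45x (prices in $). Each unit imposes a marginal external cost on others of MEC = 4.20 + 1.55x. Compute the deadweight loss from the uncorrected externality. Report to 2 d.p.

DWL = $160.48

Market equilibrium (private): 34.01 + 3.45x = 219.68 - 2.82x → x_m = 29.6124.
Social marginal cost = private MC + MEC = 38.21 + 5.00x.
Set SMC = demand: 38.21 + 5.00x = 219.68 - 2.82x → x* = 23.2059.
The welfare-loss triangle has base |x_m − x*| and height MEC(x_m) (the vertical gap between SMC and demand is zero at x* and MEC at x_m).
DWL = ½ × 6.4065 × 50.0993 = 160.4806.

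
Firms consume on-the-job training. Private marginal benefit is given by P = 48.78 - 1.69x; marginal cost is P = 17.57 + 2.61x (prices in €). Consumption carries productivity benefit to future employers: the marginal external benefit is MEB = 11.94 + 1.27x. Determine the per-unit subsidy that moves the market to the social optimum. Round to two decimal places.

Social marginal benefit = demand + MEB = 60.72 - 0.42x.
Set SMB = MC: 60.72 - 0.42x = 17.57 + 2.61x → x* = 14.2409.
The Pigouvian subsidy equals MEB at x*: 11.94 + 1.27×14.2409 = 30.0259.

subsidy = €30.03 per unit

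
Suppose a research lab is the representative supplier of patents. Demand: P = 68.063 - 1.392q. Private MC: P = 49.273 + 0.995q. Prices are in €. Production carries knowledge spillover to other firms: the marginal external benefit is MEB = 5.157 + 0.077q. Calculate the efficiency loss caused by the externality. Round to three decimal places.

Market equilibrium (private): 49.273 + 0.995q = 68.063 - 1.392q → q_m = 7.8718.
Social marginal cost = private MC − MEB = 44.116 + 0.918q.
Set SMC = demand: 44.116 + 0.918q = 68.063 - 1.392q → q* = 10.3667.
Height of the DWL triangle at q_m is demand(q_m) − SMC(q_m) = MEB(q_m) = 5.7631.
DWL = ½ × 2.4949 × 5.7631 = 7.1892.

DWL = €7.189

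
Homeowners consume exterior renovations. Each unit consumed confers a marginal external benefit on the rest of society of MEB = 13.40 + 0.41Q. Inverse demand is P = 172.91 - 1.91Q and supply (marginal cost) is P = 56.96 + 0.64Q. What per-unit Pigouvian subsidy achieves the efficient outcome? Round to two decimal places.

subsidy = 38.18 per unit

Social marginal benefit = demand + MEB = 186.31 - 1.50Q.
Set SMB = MC: 186.31 - 1.50Q = 56.96 + 0.64Q → Q* = 60.4439.
The Pigouvian subsidy equals MEB at Q*: 13.40 + 0.41×60.4439 = 38.1820.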